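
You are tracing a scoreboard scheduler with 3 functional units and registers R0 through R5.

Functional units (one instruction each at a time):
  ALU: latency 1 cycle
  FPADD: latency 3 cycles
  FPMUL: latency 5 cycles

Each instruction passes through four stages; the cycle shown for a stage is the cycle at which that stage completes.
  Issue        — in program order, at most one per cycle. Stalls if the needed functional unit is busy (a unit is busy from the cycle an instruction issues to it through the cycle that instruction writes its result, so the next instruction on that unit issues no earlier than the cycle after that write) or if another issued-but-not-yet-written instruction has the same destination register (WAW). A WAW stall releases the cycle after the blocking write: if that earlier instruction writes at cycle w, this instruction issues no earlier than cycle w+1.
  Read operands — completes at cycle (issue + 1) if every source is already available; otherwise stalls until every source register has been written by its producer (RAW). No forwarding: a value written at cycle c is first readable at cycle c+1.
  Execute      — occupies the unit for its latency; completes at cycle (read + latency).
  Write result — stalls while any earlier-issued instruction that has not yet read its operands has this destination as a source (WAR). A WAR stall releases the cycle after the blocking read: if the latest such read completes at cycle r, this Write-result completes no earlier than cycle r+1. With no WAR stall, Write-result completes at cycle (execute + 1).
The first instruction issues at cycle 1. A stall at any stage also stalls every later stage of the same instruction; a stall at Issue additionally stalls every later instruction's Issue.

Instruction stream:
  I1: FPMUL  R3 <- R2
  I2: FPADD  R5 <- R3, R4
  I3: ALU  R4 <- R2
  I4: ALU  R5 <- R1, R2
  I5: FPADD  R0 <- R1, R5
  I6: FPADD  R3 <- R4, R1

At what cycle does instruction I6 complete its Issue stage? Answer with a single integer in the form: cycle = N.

cycle = 23

1) issue 1, read 2, done 7, write 8
2) issue 2, read 9, done 12, write 13  <RAW R3: wait I1 write@8>
3) issue 3, read 4, done 5, write 10  <WAR R4: wait I2 read@9>
4) issue 14, read 15, done 16, write 17  <WAW R5: wait I2 write@13>
5) issue 15, read 18, done 21, write 22  <RAW R5: wait I4 write@17>
6) issue 23, read 24, done 27, write 28  <struct: FPADD busy until I5 writes@22>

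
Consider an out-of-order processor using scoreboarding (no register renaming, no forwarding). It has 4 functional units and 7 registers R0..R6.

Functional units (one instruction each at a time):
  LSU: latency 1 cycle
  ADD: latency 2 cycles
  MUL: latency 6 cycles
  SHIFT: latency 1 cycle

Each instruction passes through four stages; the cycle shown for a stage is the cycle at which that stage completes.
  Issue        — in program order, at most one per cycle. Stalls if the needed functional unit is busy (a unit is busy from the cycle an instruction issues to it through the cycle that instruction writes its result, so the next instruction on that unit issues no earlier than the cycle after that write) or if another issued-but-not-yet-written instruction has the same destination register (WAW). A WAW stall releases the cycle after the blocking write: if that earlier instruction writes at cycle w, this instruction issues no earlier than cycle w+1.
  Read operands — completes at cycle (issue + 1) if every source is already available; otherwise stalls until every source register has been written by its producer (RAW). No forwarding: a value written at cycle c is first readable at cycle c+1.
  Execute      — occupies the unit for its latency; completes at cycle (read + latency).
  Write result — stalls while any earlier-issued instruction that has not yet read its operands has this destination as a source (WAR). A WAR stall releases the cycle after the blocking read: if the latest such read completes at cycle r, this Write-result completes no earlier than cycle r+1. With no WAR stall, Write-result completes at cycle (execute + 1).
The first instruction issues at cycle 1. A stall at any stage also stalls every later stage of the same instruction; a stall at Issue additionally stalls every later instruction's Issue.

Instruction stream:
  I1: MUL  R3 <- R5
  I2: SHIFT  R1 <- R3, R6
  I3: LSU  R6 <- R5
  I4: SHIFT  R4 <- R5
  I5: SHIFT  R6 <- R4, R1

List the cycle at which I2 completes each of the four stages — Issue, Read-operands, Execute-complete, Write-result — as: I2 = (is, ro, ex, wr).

I2 = (2, 10, 11, 12)

I1  is:1  ro:2  ex:8  wr:9
I2  is:2  ro:10  ex:11  wr:12  — RAW R3: wait I1 write@9
I3  is:3  ro:4  ex:5  wr:11  — WAR R6: wait I2 read@10
I4  is:13  ro:14  ex:15  wr:16  — struct: SHIFT busy until I2 writes@12
I5  is:17  ro:18  ex:19  wr:20  — struct: SHIFT busy until I4 writes@16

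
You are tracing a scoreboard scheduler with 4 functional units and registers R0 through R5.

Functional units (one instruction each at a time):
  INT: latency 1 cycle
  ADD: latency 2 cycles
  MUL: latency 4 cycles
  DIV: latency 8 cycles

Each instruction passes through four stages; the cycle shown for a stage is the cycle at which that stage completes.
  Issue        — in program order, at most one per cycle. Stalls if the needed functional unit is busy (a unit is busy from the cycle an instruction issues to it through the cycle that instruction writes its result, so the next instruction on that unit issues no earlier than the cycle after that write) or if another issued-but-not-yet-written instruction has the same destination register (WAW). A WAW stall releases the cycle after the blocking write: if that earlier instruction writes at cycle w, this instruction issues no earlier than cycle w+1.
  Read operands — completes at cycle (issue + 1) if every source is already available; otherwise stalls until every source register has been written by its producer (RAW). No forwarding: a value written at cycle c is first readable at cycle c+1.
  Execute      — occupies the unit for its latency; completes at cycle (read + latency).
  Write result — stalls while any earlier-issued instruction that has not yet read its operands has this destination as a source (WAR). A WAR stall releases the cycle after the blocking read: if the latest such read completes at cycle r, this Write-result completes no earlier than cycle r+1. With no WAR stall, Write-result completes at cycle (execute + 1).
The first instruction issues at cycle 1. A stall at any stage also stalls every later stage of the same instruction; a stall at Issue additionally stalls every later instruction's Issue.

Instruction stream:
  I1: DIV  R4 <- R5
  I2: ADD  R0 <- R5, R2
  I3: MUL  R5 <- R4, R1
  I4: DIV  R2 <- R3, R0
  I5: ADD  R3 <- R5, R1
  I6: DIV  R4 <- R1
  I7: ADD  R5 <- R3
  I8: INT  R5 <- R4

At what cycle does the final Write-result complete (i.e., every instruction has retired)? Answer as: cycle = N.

cycle 1: issue I1 (DIV)
cycle 2: I1 read-ops | issue I2 (ADD)
cycle 3: I2 read-ops | issue I3 (MUL)
cycle 5: I2 finished on ADD
cycle 6: I2→R0
cycle 10: I1 finished on DIV
cycle 11: I1→R4
cycle 12: I3 read-ops | issue I4 (DIV)
cycle 13: I4 read-ops | issue I5 (ADD)
cycle 16: I3 finished on MUL
cycle 17: I3→R5
cycle 18: I5 read-ops
cycle 20: I5 finished on ADD
cycle 21: I4 finished on DIV | I5→R3
cycle 22: I4→R2
cycle 23: issue I6 (DIV)
cycle 24: I6 read-ops | issue I7 (ADD)
cycle 25: I7 read-ops
cycle 27: I7 finished on ADD
cycle 28: I7→R5
cycle 29: issue I8 (INT)
cycle 32: I6 finished on DIV
cycle 33: I6→R4
cycle 34: I8 read-ops
cycle 35: I8 finished on INT
cycle 36: I8→R5

cycle = 36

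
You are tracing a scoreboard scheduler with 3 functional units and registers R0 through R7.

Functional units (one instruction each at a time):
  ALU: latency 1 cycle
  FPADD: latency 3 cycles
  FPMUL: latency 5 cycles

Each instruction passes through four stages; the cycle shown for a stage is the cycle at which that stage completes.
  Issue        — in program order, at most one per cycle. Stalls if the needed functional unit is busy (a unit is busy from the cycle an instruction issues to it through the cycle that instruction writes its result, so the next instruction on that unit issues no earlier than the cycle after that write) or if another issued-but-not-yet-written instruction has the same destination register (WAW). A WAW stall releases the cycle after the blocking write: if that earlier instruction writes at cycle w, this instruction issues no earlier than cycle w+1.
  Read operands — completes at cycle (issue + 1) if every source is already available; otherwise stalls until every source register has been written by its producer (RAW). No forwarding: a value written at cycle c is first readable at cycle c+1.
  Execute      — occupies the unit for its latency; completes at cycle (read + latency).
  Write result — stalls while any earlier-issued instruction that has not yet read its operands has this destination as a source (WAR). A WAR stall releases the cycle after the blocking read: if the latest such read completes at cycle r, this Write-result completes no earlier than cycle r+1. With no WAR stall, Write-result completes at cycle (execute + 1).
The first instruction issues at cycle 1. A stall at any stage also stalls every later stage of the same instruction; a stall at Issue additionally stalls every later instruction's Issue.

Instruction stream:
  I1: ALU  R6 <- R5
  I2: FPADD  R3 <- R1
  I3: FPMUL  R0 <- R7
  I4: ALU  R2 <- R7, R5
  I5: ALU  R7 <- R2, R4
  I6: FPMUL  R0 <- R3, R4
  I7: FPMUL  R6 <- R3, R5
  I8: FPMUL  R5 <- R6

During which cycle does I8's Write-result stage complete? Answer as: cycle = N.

cycle = 34

t=1  I1 dispatched to ALU
t=2  I1 operands ready | I2 dispatched to FPADD
t=3  I1 complete | I2 operands ready | I3 dispatched to FPMUL
t=4  R6←I1 | I3 operands ready
t=5  I4 dispatched to ALU
t=6  I2 complete | I4 operands ready
t=7  R3←I2 | I4 complete
t=8  R2←I4
t=9  I3 complete | I5 dispatched to ALU
t=10  R0←I3 | I5 operands ready
t=11  I5 complete | I6 dispatched to FPMUL
t=12  R7←I5 | I6 operands ready
t=17  I6 complete
t=18  R0←I6
t=19  I7 dispatched to FPMUL
t=20  I7 operands ready
t=25  I7 complete
t=26  R6←I7
t=27  I8 dispatched to FPMUL
t=28  I8 operands ready
t=33  I8 complete
t=34  R5←I8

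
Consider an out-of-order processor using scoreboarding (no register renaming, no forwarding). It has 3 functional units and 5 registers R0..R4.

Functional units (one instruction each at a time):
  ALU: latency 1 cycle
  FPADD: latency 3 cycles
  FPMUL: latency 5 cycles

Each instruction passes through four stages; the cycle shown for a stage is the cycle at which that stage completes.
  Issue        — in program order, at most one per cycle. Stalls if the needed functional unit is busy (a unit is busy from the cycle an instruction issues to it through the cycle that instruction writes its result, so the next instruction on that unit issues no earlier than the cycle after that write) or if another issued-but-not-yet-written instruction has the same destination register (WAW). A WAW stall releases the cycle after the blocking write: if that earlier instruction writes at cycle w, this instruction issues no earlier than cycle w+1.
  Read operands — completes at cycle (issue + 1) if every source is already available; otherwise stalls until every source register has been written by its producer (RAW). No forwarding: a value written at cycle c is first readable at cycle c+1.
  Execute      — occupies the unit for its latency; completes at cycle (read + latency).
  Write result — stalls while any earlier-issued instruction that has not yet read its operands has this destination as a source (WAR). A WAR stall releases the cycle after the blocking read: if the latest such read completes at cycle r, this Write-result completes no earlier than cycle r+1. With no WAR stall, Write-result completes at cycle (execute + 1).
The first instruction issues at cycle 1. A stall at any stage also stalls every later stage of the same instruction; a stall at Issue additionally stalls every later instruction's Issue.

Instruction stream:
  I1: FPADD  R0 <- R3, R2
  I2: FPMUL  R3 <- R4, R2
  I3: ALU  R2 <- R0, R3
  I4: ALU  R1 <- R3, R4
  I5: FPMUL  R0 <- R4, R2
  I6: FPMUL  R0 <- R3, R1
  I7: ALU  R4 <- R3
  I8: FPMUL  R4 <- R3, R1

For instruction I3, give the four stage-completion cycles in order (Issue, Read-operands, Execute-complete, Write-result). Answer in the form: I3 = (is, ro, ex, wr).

I3 = (3, 10, 11, 12)

I1  is:1  ro:2  ex:5  wr:6
I2  is:2  ro:3  ex:8  wr:9
I3  is:3  ro:10  ex:11  wr:12  — RAW R3: wait I2 write@9
I4  is:13  ro:14  ex:15  wr:16  — struct: ALU busy until I3 writes@12
I5  is:14  ro:15  ex:20  wr:21
I6  is:22  ro:23  ex:28  wr:29  — struct: FPMUL busy until I5 writes@21
I7  is:23  ro:24  ex:25  wr:26
I8  is:30  ro:31  ex:36  wr:37  — struct: FPMUL busy until I6 writes@29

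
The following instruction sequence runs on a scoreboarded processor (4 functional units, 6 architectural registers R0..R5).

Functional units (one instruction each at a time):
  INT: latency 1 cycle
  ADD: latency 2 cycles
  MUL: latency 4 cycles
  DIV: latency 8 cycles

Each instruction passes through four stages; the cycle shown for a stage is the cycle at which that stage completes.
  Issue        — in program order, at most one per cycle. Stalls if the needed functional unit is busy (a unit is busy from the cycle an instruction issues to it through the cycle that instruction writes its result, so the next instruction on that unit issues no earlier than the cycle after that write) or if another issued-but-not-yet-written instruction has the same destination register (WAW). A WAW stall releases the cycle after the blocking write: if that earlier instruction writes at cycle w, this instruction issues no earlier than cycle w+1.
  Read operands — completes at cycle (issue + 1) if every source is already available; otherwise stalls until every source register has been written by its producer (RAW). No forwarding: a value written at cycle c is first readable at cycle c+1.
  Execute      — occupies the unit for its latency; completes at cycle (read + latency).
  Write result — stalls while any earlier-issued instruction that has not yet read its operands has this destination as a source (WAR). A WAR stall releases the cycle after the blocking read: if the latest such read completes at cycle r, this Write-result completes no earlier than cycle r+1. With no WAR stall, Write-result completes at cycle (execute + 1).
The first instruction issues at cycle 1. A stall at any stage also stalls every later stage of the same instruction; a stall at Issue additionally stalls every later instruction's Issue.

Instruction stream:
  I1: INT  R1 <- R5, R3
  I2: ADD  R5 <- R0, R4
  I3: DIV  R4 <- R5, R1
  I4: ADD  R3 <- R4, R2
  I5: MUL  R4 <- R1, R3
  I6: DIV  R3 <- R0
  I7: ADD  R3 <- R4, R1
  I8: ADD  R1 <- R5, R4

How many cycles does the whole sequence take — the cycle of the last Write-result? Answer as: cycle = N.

I1  is:1  ro:2  ex:3  wr:4
I2  is:2  ro:3  ex:5  wr:6
I3  is:3  ro:7  ex:15  wr:16  — RAW R5: wait I2 write@6
I4  is:7  ro:17  ex:19  wr:20  — struct: ADD busy until I2 writes@6, RAW R4: wait I3 write@16
I5  is:17  ro:21  ex:25  wr:26  — WAW R4: wait I3 write@16, RAW R3: wait I4 write@20
I6  is:21  ro:22  ex:30  wr:31  — WAW R3: wait I4 write@20
I7  is:32  ro:33  ex:35  wr:36  — WAW R3: wait I6 write@31
I8  is:37  ro:38  ex:40  wr:41  — struct: ADD busy until I7 writes@36

cycle = 41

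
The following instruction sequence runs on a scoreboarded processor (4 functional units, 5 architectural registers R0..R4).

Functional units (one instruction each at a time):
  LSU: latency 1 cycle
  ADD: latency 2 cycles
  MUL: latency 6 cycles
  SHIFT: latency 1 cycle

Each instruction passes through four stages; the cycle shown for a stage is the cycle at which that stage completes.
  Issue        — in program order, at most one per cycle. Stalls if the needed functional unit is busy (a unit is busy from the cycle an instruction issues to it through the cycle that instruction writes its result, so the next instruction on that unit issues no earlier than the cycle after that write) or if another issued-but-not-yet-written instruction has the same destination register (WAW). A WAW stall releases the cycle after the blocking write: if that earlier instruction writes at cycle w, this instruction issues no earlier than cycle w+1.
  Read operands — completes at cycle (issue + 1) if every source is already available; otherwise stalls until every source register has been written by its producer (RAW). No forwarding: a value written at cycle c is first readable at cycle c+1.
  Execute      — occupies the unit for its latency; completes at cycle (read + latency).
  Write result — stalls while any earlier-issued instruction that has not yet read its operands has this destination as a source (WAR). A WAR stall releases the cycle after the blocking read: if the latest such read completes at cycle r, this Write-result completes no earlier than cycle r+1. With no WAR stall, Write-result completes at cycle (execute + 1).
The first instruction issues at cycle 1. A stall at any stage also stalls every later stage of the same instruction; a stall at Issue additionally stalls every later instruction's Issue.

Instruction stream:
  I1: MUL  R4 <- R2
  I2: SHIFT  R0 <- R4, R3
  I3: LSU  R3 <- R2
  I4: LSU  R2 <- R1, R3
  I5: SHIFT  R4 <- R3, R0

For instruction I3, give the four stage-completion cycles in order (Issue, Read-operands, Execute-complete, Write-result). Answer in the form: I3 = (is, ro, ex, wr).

1) issue 1, read 2, done 8, write 9
2) issue 2, read 10, done 11, write 12  <RAW R4: wait I1 write@9>
3) issue 3, read 4, done 5, write 11  <WAR R3: wait I2 read@10>
4) issue 12, read 13, done 14, write 15  <struct: LSU busy until I3 writes@11>
5) issue 13, read 14, done 15, write 16

I3 = (3, 4, 5, 11)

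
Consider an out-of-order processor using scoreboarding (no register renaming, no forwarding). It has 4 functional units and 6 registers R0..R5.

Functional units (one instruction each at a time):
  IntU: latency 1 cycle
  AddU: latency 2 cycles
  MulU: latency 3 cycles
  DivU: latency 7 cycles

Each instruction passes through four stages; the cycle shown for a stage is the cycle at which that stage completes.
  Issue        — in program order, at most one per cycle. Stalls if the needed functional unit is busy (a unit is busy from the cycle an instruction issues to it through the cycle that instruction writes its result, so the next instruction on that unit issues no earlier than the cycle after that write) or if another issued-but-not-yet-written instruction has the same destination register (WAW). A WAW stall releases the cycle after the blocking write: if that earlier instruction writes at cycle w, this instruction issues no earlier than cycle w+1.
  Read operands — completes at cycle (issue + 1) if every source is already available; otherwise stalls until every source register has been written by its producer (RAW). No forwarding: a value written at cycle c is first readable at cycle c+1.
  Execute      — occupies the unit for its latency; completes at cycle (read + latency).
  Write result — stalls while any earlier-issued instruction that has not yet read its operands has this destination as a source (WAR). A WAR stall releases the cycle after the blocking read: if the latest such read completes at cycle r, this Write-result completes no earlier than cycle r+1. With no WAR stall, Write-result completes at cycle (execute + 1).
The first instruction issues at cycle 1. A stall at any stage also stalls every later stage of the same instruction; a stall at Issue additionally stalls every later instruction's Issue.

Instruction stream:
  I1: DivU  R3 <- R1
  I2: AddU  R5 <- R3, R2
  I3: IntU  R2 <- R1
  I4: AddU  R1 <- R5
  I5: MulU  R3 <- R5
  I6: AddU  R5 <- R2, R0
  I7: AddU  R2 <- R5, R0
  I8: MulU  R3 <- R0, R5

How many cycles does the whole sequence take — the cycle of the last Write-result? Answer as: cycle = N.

c1: I1 dispatched to DivU
c2: I1 operands ready · I2 dispatched to AddU
c3: I3 dispatched to IntU
c4: I3 operands ready
c5: I3 complete
c9: I1 complete
c10: R3←I1
c11: I2 operands ready
c12: R2←I3
c13: I2 complete
c14: R5←I2
c15: I4 dispatched to AddU
c16: I4 operands ready · I5 dispatched to MulU
c17: I5 operands ready
c18: I4 complete
c19: R1←I4
c20: I5 complete · I6 dispatched to AddU
c21: R3←I5 · I6 operands ready
c23: I6 complete
c24: R5←I6
c25: I7 dispatched to AddU
c26: I7 operands ready · I8 dispatched to MulU
c27: I8 operands ready
c28: I7 complete
c29: R2←I7
c30: I8 complete
c31: R3←I8

cycle = 31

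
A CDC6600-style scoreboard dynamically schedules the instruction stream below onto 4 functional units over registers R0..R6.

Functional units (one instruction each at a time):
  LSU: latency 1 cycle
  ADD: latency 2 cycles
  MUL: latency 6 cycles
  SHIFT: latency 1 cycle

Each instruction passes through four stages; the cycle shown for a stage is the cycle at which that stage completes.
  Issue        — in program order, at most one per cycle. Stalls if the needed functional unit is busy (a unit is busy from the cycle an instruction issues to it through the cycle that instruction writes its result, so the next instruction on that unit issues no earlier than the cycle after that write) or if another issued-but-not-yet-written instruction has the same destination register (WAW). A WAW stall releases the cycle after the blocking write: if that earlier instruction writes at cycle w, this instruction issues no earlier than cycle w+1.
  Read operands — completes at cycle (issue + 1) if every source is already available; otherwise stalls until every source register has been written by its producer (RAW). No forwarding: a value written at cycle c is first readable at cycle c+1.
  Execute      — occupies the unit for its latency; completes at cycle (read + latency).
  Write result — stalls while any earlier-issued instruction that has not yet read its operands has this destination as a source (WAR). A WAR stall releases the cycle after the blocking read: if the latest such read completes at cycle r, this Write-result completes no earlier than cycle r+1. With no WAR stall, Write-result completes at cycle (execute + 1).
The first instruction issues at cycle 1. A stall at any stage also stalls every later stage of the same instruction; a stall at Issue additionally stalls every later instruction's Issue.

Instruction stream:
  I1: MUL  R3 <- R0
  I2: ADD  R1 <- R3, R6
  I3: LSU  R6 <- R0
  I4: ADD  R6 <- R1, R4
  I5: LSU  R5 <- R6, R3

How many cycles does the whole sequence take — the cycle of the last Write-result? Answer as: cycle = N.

c1: I1 issues→MUL
c2: I1 reads, I2 issues→ADD
c3: I3 issues→LSU
c4: I3 reads
c5: I3 exec-done
c8: I1 exec-done
c9: I1 writes R3
c10: I2 reads
c11: I3 writes R6
c12: I2 exec-done
c13: I2 writes R1
c14: I4 issues→ADD
c15: I4 reads, I5 issues→LSU
c17: I4 exec-done
c18: I4 writes R6
c19: I5 reads
c20: I5 exec-done
c21: I5 writes R5

cycle = 21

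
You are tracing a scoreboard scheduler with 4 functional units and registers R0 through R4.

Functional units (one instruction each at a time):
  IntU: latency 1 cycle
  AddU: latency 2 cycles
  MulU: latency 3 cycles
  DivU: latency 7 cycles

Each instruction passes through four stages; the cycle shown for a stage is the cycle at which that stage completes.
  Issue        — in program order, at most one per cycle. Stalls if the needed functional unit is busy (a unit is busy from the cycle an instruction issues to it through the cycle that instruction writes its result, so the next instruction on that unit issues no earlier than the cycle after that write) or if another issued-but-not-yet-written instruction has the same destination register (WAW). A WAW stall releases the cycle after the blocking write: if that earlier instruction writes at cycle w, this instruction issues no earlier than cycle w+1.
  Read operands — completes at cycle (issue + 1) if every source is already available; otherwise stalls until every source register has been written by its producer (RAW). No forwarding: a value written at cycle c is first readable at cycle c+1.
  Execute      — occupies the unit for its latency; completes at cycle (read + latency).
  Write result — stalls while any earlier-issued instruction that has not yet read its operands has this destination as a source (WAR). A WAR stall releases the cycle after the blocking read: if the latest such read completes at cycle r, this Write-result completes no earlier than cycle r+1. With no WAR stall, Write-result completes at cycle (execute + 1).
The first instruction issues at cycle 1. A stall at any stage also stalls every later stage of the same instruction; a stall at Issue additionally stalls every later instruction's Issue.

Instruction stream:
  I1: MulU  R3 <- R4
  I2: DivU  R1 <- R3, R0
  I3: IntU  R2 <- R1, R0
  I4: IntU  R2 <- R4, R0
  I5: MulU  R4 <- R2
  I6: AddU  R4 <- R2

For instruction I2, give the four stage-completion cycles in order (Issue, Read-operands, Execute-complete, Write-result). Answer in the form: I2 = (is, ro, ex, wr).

I2 = (2, 7, 14, 15)

[1] I1 dispatched to MulU
[2] I1 operands ready; I2 dispatched to DivU
[3] I3 dispatched to IntU
[5] I1 complete
[6] R3←I1
[7] I2 operands ready
[14] I2 complete
[15] R1←I2
[16] I3 operands ready
[17] I3 complete
[18] R2←I3
[19] I4 dispatched to IntU
[20] I4 operands ready; I5 dispatched to MulU
[21] I4 complete
[22] R2←I4
[23] I5 operands ready
[26] I5 complete
[27] R4←I5
[28] I6 dispatched to AddU
[29] I6 operands ready
[31] I6 complete
[32] R4←I6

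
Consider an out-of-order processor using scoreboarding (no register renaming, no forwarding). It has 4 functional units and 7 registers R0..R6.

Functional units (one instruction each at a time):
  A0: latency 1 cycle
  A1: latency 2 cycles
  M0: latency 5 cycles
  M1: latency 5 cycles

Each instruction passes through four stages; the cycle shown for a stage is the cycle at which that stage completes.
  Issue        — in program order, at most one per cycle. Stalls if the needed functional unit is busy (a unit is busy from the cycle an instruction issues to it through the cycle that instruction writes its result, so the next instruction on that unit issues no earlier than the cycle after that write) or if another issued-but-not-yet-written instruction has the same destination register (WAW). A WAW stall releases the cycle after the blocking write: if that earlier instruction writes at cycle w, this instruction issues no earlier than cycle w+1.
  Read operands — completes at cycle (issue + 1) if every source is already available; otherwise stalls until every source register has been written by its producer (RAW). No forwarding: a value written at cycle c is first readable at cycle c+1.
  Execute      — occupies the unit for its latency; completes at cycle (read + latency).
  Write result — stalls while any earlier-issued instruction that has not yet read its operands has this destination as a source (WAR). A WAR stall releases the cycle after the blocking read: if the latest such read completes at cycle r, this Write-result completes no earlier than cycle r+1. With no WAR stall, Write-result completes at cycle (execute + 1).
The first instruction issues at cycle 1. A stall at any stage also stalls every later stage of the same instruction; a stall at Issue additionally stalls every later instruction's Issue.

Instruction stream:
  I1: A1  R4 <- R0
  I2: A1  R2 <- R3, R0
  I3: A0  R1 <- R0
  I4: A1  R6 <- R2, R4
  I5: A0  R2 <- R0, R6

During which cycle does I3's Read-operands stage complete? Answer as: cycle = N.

cycle = 8

cycle 1: I1→A1
cycle 2: I1 RO
cycle 4: I1 EX
cycle 5: I1 WR R4
cycle 6: I2→A1
cycle 7: I2 RO; I3→A0
cycle 8: I3 RO
cycle 9: I2 EX; I3 EX
cycle 10: I2 WR R2; I3 WR R1
cycle 11: I4→A1
cycle 12: I4 RO; I5→A0
cycle 14: I4 EX
cycle 15: I4 WR R6
cycle 16: I5 RO
cycle 17: I5 EX
cycle 18: I5 WR R2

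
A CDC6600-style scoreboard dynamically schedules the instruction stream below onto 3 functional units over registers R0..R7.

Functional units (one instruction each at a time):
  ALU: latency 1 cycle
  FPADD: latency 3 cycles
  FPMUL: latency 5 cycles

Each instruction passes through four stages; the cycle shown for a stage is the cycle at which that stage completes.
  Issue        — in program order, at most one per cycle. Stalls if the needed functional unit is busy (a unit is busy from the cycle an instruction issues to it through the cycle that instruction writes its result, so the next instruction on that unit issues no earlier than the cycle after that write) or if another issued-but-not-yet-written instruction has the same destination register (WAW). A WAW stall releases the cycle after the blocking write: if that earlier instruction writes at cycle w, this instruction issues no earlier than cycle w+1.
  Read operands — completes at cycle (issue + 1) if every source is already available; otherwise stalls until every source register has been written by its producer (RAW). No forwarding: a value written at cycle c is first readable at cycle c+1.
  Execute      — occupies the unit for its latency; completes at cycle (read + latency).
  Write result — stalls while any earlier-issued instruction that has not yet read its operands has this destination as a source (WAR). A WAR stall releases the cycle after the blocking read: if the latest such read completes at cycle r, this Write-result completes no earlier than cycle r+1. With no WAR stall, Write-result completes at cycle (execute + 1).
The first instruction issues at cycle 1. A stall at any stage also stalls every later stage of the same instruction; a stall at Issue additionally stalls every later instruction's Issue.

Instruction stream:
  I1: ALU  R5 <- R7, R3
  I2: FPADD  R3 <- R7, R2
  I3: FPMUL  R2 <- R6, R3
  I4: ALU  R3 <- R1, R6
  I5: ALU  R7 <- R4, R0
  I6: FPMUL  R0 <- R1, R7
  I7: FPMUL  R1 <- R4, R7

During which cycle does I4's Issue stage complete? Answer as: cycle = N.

[1] I1 issues→ALU
[2] I1 reads | I2 issues→FPADD
[3] I1 exec-done | I2 reads | I3 issues→FPMUL
[4] I1 writes R5
[6] I2 exec-done
[7] I2 writes R3
[8] I3 reads | I4 issues→ALU
[9] I4 reads
[10] I4 exec-done
[11] I4 writes R3
[12] I5 issues→ALU
[13] I3 exec-done | I5 reads
[14] I3 writes R2 | I5 exec-done
[15] I5 writes R7 | I6 issues→FPMUL
[16] I6 reads
[21] I6 exec-done
[22] I6 writes R0
[23] I7 issues→FPMUL
[24] I7 reads
[29] I7 exec-done
[30] I7 writes R1

cycle = 8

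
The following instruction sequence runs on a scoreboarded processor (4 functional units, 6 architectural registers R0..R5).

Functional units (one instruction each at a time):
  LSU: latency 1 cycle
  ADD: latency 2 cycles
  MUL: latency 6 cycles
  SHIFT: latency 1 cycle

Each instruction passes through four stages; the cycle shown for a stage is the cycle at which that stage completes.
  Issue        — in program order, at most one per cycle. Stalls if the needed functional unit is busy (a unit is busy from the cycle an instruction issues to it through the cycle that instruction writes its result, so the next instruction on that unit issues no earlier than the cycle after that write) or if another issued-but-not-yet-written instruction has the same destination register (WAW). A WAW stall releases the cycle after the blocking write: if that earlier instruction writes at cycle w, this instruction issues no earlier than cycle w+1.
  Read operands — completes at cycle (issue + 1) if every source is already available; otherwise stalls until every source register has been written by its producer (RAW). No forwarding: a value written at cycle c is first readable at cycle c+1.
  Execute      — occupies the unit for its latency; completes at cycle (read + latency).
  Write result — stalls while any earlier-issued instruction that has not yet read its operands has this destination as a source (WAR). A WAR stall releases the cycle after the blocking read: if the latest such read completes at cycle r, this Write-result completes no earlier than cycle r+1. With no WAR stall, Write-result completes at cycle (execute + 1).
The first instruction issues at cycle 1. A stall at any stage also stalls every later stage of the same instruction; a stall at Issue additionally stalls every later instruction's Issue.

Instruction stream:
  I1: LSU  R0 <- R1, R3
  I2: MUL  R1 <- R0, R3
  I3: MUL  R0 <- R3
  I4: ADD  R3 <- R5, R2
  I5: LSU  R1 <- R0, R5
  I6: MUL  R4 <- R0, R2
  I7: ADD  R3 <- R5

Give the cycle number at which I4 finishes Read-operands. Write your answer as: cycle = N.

cycle = 15

t=1  issue I1 (LSU)
t=2  I1 read-ops | issue I2 (MUL)
t=3  I1 finished on LSU
t=4  I1→R0
t=5  I2 read-ops
t=11  I2 finished on MUL
t=12  I2→R1
t=13  issue I3 (MUL)
t=14  I3 read-ops | issue I4 (ADD)
t=15  I4 read-ops | issue I5 (LSU)
t=17  I4 finished on ADD
t=18  I4→R3
t=20  I3 finished on MUL
t=21  I3→R0
t=22  I5 read-ops | issue I6 (MUL)
t=23  I5 finished on LSU | I6 read-ops | issue I7 (ADD)
t=24  I5→R1 | I7 read-ops
t=26  I7 finished on ADD
t=27  I7→R3
t=29  I6 finished on MUL
t=30  I6→R4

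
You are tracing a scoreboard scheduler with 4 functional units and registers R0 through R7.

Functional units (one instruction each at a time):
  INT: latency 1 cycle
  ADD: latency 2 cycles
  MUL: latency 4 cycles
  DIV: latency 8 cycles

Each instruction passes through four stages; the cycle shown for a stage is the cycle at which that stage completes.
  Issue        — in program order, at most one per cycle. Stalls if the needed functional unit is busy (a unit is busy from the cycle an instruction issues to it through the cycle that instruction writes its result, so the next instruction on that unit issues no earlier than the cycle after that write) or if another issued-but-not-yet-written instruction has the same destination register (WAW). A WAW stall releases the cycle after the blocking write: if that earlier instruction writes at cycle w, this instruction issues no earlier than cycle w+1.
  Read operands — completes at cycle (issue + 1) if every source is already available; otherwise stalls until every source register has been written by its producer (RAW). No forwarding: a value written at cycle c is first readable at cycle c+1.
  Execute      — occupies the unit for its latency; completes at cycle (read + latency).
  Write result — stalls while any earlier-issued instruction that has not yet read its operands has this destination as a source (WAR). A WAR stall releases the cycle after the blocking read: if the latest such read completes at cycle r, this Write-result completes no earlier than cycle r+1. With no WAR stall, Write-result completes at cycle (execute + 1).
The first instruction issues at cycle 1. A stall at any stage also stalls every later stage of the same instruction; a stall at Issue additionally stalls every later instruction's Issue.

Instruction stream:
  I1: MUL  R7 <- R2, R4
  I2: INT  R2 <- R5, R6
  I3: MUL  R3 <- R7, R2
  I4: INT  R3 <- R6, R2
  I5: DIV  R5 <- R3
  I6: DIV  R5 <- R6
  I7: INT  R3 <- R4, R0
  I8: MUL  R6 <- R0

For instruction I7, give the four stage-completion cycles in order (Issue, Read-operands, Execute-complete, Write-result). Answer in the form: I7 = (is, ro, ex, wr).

I7 = (30, 31, 32, 33)

[1] I1 issues→MUL
[2] I1 reads; I2 issues→INT
[3] I2 reads
[4] I2 exec-done
[5] I2 writes R2
[6] I1 exec-done
[7] I1 writes R7
[8] I3 issues→MUL
[9] I3 reads
[13] I3 exec-done
[14] I3 writes R3
[15] I4 issues→INT
[16] I4 reads; I5 issues→DIV
[17] I4 exec-done
[18] I4 writes R3
[19] I5 reads
[27] I5 exec-done
[28] I5 writes R5
[29] I6 issues→DIV
[30] I6 reads; I7 issues→INT
[31] I7 reads; I8 issues→MUL
[32] I7 exec-done; I8 reads
[33] I7 writes R3
[36] I8 exec-done
[37] I8 writes R6
[38] I6 exec-done
[39] I6 writes R5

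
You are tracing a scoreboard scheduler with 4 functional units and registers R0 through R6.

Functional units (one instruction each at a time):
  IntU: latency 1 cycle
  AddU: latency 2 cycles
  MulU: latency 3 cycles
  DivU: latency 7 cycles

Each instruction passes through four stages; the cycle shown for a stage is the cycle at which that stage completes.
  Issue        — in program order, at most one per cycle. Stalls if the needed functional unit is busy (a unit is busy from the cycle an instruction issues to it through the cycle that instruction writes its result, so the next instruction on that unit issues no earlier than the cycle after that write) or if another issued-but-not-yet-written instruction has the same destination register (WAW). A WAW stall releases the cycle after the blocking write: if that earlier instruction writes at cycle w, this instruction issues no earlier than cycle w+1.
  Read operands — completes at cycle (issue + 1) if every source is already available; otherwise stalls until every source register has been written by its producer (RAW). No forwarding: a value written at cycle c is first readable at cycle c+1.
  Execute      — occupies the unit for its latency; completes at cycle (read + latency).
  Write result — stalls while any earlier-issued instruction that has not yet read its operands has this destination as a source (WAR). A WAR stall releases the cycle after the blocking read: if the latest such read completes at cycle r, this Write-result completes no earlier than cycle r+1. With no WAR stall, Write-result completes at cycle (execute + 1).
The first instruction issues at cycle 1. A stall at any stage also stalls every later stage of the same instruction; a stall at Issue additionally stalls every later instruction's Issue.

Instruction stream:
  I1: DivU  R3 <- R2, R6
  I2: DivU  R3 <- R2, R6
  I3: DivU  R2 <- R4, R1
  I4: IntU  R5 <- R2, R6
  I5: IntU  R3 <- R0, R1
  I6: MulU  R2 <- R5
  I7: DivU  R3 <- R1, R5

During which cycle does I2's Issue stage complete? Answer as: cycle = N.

I1  is:1  ro:2  ex:9  wr:10
I2  is:11  ro:12  ex:19  wr:20  — struct: DivU busy until I1 writes@10
I3  is:21  ro:22  ex:29  wr:30  — struct: DivU busy until I2 writes@20
I4  is:22  ro:31  ex:32  wr:33  — RAW R2: wait I3 write@30
I5  is:34  ro:35  ex:36  wr:37  — struct: IntU busy until I4 writes@33
I6  is:35  ro:36  ex:39  wr:40
I7  is:38  ro:39  ex:46  wr:47  — WAW R3: wait I5 write@37

cycle = 11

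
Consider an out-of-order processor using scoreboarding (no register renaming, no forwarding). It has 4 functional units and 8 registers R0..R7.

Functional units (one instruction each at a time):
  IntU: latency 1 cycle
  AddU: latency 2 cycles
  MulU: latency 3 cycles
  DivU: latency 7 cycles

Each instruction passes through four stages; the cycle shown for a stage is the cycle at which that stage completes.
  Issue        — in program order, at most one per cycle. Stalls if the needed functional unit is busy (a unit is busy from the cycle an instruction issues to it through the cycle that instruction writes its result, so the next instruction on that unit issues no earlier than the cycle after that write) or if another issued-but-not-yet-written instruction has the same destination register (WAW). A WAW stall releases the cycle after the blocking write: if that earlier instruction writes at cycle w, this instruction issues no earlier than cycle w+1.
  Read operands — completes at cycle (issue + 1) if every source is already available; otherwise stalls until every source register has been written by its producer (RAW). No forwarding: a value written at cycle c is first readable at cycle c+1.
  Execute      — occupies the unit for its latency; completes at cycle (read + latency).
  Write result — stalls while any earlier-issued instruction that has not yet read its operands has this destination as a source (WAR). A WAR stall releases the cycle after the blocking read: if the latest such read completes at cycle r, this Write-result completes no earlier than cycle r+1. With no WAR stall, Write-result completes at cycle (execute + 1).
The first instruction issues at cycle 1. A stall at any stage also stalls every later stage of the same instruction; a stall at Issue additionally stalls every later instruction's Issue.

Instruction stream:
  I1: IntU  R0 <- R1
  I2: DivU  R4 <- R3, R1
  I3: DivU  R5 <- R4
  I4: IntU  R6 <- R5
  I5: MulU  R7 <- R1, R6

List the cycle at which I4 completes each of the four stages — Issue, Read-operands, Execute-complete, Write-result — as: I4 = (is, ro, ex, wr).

c1: issue I1 (IntU)
c2: I1 read-ops, issue I2 (DivU)
c3: I1 finished on IntU, I2 read-ops
c4: I1→R0
c10: I2 finished on DivU
c11: I2→R4
c12: issue I3 (DivU)
c13: I3 read-ops, issue I4 (IntU)
c14: issue I5 (MulU)
c20: I3 finished on DivU
c21: I3→R5
c22: I4 read-ops
c23: I4 finished on IntU
c24: I4→R6
c25: I5 read-ops
c28: I5 finished on MulU
c29: I5→R7

I4 = (13, 22, 23, 24)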